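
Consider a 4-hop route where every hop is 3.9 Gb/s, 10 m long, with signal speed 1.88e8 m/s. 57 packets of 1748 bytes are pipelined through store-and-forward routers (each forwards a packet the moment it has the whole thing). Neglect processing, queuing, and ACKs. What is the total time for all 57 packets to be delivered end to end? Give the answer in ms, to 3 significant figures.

0.215 ms

Per-hop transmission t_tx = L/R = 13984/3900000000 = 0.00358564 ms.
Per-hop propagation t_prop = 10/188000000 = 5.31915e-05 ms.
Pipeline fill: first packet needs 4·t_tx to clear all hops; remaining 56 packets each add one t_tx.
Total = (4+57-1)·t_tx + 4·t_prop = 60·0.00358564 + 4·5.31915e-05 = 0.215 ms.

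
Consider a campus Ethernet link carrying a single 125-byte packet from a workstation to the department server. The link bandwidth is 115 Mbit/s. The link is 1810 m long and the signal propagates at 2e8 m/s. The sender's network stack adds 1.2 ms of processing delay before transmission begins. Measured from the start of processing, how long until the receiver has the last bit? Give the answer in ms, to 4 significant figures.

1.218 ms

L = 125 × 8 = 1000 bits.
Transmission delay = L/R = 1000 / 115000000 = 0.00869565 ms.
Propagation delay = d/s = 1810 m / 200000000 m/s = 0.00905 ms.
Plus processing delay 1.2 ms = 1.2 ms.
Total = 1.218 ms.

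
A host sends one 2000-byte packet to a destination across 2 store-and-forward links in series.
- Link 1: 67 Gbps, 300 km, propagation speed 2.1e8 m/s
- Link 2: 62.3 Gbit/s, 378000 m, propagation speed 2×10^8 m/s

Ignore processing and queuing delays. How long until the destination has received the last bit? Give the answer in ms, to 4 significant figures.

3.319 ms

L = 2000 × 8 = 16000 bits.
Transmission delays (L/R per hop): 0.000238806, 0.000256822 ms; sum = 0.000495628 ms.
Propagation delays (d/s per hop): 1.42857, 1.89 ms; sum = 3.31857 ms.
End-to-end = 3.319 ms.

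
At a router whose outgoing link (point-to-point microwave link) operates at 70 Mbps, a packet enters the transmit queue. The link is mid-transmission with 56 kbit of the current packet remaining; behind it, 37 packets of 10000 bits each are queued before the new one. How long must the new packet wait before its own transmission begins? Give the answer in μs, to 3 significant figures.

6090 μs

Each queued packet: L/R = 10000/70000000 = 142.857 μs.
37 queued → 5285.71 μs.
Plus remaining 56000 bits of current packet: 800 μs.
Queuing delay = 6090 μs.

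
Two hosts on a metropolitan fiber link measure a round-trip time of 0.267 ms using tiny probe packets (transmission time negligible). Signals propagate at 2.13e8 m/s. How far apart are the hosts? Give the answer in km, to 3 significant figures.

One-way propagation = RTT/2 = 0.1335 ms.
d = s × t = 213000000 × 0.0001335 = 28.4 km.

28.4 km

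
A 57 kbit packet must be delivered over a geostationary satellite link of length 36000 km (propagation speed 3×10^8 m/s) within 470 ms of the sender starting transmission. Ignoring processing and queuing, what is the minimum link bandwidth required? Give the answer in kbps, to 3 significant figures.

Propagation delay = 36000000 / 300000000 = 120 ms.
Transmission budget = 470 − 120 = 350 ms.
R ≥ L / t_tx = 57000 bits / 0.35 s = 163 kbps.

163 kbps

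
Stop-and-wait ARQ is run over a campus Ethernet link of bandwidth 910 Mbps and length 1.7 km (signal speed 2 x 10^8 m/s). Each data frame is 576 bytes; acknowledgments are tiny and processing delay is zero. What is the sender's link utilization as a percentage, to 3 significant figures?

t_tx = L/R = 4608/910000000 = 5.06374e-06 s.
t_prop = 1700/200000000 = 8.5e-06 s; RTT = 1.7e-05 s.
Cycle = t_tx + RTT = 2.20637e-05 s.
Utilization = t_tx / cycle = 5.06374e-06/2.20637e-05 = 23.0 %.

23.0 %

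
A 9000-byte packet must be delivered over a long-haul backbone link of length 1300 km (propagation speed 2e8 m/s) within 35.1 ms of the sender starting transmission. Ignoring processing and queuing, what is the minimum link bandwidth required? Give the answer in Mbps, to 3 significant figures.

L = 72000 bits.
Propagation delay = 1300000 / 200000000 = 6.5 ms.
Transmission budget = 35.1 − 6.5 = 28.6 ms.
R ≥ L / t_tx = 72000 bits / 0.0286 s = 2.52 Mbps.

2.52 Mbps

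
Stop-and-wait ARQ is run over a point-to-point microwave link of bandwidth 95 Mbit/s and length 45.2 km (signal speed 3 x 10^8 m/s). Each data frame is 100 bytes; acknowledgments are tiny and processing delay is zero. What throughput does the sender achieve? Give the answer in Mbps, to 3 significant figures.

2.58 Mbps

t_tx = L/R = 800/95000000 = 8.42105e-06 s.
t_prop = 45200/300000000 = 0.000150667 s; RTT = 0.000301333 s.
Cycle = t_tx + RTT = 0.000309754 s.
Throughput = L / cycle = 800 / 0.000309754 = 2.58 Mbps.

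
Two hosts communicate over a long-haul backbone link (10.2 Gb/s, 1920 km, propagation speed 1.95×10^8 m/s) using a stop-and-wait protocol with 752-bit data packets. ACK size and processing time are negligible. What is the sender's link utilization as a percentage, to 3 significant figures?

0.000374 %

t_tx = L/R = 752/10200000000 = 7.37255e-08 s.
t_prop = 1920000/195000000 = 0.00984615 s; RTT = 0.0196923 s.
Cycle = t_tx + RTT = 0.0196924 s.
Utilization = t_tx / cycle = 7.37255e-08/0.0196924 = 0.000374 %.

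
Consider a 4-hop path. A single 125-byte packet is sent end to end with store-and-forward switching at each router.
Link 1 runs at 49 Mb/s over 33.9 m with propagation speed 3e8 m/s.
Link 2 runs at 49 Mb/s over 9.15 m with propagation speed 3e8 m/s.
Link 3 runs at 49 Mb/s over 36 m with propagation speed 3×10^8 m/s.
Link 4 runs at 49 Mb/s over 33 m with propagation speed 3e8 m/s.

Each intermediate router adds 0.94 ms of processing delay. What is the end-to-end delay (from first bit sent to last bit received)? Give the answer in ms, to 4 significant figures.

2.902 ms

L = 125 × 8 = 1000 bits.
Transmission delay per hop = L/R = 1000/49000000 = 0.0204082 ms; 4 hops → 0.0816327 ms.
Propagation delays (d/s per hop): 0.000113, 3.05e-05, 0.00012, 0.00011 ms; sum = 0.0003735 ms.
Processing at 3 router(s): 3 × 0.94 ms = 2.82 ms.
End-to-end = 2.902 ms.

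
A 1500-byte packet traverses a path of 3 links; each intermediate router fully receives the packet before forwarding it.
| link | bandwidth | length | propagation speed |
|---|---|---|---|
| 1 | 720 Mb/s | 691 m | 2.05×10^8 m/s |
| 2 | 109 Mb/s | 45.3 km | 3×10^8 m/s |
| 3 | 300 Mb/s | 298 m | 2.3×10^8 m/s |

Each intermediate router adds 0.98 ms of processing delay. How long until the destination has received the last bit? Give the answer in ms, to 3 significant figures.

2.28 ms

L = 1500 × 8 = 12000 bits.
Transmission delays (L/R per hop): 0.0166667, 0.110092, 0.04 ms; sum = 0.166758 ms.
Propagation delays (d/s per hop): 0.00337073, 0.151, 0.00129565 ms; sum = 0.155666 ms.
Processing at 2 router(s): 2 × 0.98 ms = 1.96 ms.
End-to-end = 2.28 ms.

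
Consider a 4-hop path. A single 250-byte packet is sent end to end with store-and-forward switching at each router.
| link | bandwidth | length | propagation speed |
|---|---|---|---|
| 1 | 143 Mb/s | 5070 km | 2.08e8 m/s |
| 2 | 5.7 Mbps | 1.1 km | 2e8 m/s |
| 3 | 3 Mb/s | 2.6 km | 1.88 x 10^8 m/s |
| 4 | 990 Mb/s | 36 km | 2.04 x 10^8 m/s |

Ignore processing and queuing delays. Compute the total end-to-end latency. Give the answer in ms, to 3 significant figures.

L = 250 × 8 = 2000 bits.
Transmission delays (L/R per hop): 0.013986, 0.350877, 0.666667, 0.0020202 ms; sum = 1.03355 ms.
Propagation delays (d/s per hop): 24.375, 0.0055, 0.0138298, 0.176471 ms; sum = 24.5708 ms.
End-to-end = 25.6 ms.

25.6 ms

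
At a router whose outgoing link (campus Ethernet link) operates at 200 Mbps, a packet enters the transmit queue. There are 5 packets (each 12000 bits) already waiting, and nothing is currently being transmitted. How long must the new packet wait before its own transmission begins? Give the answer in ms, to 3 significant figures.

Each queued packet: L/R = 12000/200000000 = 0.06 ms.
5 queued → 0.3 ms.
Queuing delay = 0.300 ms.

0.300 ms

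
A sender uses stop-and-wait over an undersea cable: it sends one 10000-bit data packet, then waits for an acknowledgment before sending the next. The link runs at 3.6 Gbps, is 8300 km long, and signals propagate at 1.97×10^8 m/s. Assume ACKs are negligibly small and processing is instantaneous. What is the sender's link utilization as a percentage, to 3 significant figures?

0.00330 %

t_tx = L/R = 10000/3600000000 = 2.77778e-06 s.
t_prop = 8300000/197000000 = 0.042132 s; RTT = 0.084264 s.
Cycle = t_tx + RTT = 0.0842667 s.
Utilization = t_tx / cycle = 2.77778e-06/0.0842667 = 0.00330 %.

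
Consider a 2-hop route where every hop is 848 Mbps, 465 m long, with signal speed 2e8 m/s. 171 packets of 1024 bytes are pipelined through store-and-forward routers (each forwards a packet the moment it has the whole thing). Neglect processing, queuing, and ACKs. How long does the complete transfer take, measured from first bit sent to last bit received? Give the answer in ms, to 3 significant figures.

1.67 ms

Per-hop transmission t_tx = L/R = 8192/848000000 = 0.00966038 ms.
Per-hop propagation t_prop = 465/200000000 = 0.002325 ms.
Pipeline fill: first packet needs 2·t_tx to clear all hops; remaining 170 packets each add one t_tx.
Total = (2+171-1)·t_tx + 2·t_prop = 172·0.00966038 + 2·0.002325 = 1.67 ms.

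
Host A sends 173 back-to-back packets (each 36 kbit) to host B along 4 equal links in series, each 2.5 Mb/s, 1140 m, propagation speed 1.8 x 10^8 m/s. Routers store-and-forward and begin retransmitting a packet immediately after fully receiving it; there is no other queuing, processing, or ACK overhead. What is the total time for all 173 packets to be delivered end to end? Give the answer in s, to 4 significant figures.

2.534 s

Per-hop transmission t_tx = L/R = 36000/2500000 = 0.0144 s.
Per-hop propagation t_prop = 1140/180000000 = 6.33333e-06 s.
Pipeline fill: first packet needs 4·t_tx to clear all hops; remaining 172 packets each add one t_tx.
Total = (4+173-1)·t_tx + 4·t_prop = 176·0.0144 + 4·6.33333e-06 = 2.534 s.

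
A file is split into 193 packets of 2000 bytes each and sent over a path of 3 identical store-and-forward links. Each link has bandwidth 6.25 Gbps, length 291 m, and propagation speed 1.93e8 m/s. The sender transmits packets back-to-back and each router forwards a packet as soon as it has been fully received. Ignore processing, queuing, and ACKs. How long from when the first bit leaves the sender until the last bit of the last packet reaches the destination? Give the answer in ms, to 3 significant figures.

0.504 ms

Per-hop transmission t_tx = L/R = 16000/6250000000 = 0.00256 ms.
Per-hop propagation t_prop = 291/193000000 = 0.00150777 ms.
Pipeline fill: first packet needs 3·t_tx to clear all hops; remaining 192 packets each add one t_tx.
Total = (3+193-1)·t_tx + 3·t_prop = 195·0.00256 + 3·0.00150777 = 0.504 ms.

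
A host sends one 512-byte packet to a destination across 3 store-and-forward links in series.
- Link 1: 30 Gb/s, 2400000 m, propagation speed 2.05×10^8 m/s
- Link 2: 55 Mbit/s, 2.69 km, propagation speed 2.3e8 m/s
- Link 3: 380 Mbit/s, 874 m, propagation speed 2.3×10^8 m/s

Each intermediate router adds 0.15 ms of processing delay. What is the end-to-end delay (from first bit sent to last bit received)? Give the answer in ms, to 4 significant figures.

L = 512 × 8 = 4096 bits.
Transmission delays (L/R per hop): 0.000136533, 0.0744727, 0.0107789 ms; sum = 0.0853882 ms.
Propagation delays (d/s per hop): 11.7073, 0.0116957, 0.0038 ms; sum = 11.7228 ms.
Processing at 2 router(s): 2 × 0.15 ms = 0.3 ms.
End-to-end = 12.11 ms.

12.11 ms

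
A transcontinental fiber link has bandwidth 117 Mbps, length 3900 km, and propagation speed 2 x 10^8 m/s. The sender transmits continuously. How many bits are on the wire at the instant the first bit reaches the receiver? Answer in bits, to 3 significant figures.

2280000 bits

Propagation delay = 3900000 / 200000000 = 0.0195 s.
BDP = R × t_prop = 117000000 × 0.0195 = 2281500 bits.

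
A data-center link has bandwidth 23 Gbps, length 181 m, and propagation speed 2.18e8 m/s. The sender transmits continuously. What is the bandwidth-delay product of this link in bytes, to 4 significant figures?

2387 bytes

Propagation delay = 181 / 2.18e+08 = 8.30275e-07 s.
BDP = R × t_prop = 23000000000 × 8.30275e-07 = 19096.3 bits.
In bytes: 19096.3/8 = 2387 bytes.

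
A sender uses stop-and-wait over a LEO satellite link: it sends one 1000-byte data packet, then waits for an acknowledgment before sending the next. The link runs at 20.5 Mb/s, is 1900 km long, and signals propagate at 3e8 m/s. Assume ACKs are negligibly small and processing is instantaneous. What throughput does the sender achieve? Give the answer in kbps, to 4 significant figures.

612.7 kbps

t_tx = L/R = 8000/20500000 = 0.000390244 s.
t_prop = 1900000/300000000 = 0.00633333 s; RTT = 0.0126667 s.
Cycle = t_tx + RTT = 0.0130569 s.
Throughput = L / cycle = 8000 / 0.0130569 = 612.7 kbps.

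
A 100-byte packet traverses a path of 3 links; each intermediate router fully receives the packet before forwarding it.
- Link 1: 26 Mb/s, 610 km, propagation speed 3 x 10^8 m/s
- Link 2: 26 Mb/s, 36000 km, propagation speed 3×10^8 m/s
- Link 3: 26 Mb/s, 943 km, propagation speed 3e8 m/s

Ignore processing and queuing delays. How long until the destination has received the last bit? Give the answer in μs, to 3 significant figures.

L = 100 × 8 = 800 bits.
Transmission delay per hop = L/R = 800/26000000 = 30.7692 μs; 3 hops → 92.3077 μs.
Propagation delays (d/s per hop): 2033.33, 120000, 3143.33 μs; sum = 125177 μs.
End-to-end = 125000 μs.

125000 μs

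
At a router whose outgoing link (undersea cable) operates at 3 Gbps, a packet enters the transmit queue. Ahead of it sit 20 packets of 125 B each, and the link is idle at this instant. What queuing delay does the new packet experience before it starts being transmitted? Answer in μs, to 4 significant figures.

6.667 μs

Each queued packet: L/R = 1000/3000000000 = 0.333333 μs.
20 queued → 6.66667 μs.
Queuing delay = 6.667 μs.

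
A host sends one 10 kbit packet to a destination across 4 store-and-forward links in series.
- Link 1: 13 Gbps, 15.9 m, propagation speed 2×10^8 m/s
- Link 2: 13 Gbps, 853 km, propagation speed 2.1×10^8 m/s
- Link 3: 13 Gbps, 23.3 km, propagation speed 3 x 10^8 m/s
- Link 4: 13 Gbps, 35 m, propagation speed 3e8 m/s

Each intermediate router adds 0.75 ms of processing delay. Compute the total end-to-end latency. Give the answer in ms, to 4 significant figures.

6.393 ms

L = 10000 bits.
Transmission delay per hop = L/R = 10000/13000000000 = 0.000769231 ms; 4 hops → 0.00307692 ms.
Propagation delays (d/s per hop): 7.95e-05, 4.0619, 0.0776667, 0.000116667 ms; sum = 4.13977 ms.
Processing at 3 router(s): 3 × 0.75 ms = 2.25 ms.
End-to-end = 6.393 ms.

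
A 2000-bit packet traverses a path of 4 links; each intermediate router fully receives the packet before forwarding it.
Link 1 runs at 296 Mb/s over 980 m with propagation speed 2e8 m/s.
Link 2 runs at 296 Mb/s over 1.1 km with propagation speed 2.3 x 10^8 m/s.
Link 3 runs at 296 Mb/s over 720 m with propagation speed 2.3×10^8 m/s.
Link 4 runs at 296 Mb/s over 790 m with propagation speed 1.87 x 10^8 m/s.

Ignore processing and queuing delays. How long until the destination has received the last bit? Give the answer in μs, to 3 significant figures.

Transmission delay per hop = L/R = 2000/296000000 = 6.75676 μs; 4 hops → 27.027 μs.
Propagation delays (d/s per hop): 4.9, 4.78261, 3.13043, 4.2246 μs; sum = 17.0376 μs.
End-to-end = 44.1 μs.

44.1 μs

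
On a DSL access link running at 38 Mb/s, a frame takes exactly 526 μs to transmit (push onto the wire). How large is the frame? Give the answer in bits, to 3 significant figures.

L = R × t_tx = 38000000 b/s × 0.000526 s = 19988 bits.

20000 bits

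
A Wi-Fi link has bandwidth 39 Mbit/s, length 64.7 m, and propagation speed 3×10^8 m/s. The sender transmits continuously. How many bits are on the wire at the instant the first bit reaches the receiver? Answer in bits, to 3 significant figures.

Propagation delay = 64.7 / 300000000 = 2.15667e-07 s.
BDP = R × t_prop = 39000000 × 2.15667e-07 = 8.411 bits.

8.41 bits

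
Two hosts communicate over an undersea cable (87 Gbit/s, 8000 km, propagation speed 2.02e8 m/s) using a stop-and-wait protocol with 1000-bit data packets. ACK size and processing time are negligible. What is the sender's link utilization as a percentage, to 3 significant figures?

0.0000145 %

t_tx = L/R = 1000/87000000000 = 1.14943e-08 s.
t_prop = 8000000/202000000 = 0.039604 s; RTT = 0.0792079 s.
Cycle = t_tx + RTT = 0.0792079 s.
Utilization = t_tx / cycle = 1.14943e-08/0.0792079 = 0.0000145 %.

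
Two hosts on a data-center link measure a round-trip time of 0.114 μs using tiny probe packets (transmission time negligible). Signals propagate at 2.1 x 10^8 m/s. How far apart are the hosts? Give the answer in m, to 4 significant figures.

11.97 m

One-way propagation = RTT/2 = 0.057 μs.
d = s × t = 210000000 × 5.7e-08 = 11.97 m.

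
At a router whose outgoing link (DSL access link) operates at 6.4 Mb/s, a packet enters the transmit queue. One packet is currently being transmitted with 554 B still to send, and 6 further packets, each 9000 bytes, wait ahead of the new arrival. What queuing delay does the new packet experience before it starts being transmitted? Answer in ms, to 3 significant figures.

68.2 ms

Each queued packet: L/R = 72000/6400000 = 11.25 ms.
6 queued → 67.5 ms.
Plus remaining 4432 bits of current packet: 0.6925 ms.
Queuing delay = 68.2 ms.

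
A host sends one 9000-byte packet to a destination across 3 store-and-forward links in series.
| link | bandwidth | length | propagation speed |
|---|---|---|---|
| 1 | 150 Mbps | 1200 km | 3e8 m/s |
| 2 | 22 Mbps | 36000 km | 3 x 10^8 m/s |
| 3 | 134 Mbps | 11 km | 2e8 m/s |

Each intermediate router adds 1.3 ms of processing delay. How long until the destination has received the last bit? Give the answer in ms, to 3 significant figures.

L = 9000 × 8 = 72000 bits.
Transmission delays (L/R per hop): 0.48, 3.27273, 0.537313 ms; sum = 4.29004 ms.
Propagation delays (d/s per hop): 4, 120, 0.055 ms; sum = 124.055 ms.
Processing at 2 router(s): 2 × 1.3 ms = 2.6 ms.
End-to-end = 131 ms.

131 ms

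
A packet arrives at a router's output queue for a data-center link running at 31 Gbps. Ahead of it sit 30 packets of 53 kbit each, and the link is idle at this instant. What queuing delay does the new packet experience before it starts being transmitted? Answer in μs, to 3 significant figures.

Each queued packet: L/R = 53000/31000000000 = 1.70968 μs.
30 queued → 51.2903 μs.
Queuing delay = 51.3 μs.

51.3 μs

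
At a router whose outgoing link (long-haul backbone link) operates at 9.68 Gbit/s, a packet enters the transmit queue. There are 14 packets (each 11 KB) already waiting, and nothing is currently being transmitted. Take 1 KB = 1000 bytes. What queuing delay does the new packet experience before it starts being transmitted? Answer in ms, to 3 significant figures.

Each queued packet: L/R = 88000/9680000000 = 0.00909091 ms.
14 queued → 0.127273 ms.
Queuing delay = 0.127 ms.

0.127 ms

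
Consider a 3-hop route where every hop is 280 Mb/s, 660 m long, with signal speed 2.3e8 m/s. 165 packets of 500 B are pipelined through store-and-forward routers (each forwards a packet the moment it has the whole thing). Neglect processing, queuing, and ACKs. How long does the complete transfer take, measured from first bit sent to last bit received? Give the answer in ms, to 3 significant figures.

Per-hop transmission t_tx = L/R = 4000/280000000 = 0.0142857 ms.
Per-hop propagation t_prop = 660/2.3e+08 = 0.00286957 ms.
Pipeline fill: first packet needs 3·t_tx to clear all hops; remaining 164 packets each add one t_tx.
Total = (3+165-1)·t_tx + 3·t_prop = 167·0.0142857 + 3·0.00286957 = 2.39 ms.

2.39 ms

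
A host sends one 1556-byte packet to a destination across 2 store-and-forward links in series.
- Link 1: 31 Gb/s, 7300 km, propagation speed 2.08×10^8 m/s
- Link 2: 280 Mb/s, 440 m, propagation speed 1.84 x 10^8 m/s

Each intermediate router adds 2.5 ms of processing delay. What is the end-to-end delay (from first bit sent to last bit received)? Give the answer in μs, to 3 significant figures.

37600 μs

L = 1556 × 8 = 12448 bits.
Transmission delays (L/R per hop): 0.401548, 44.4571 μs; sum = 44.8587 μs.
Propagation delays (d/s per hop): 35096.2, 2.3913 μs; sum = 35098.5 μs.
Processing at 1 router(s): 1 × 2.5 ms = 2500 μs.
End-to-end = 37600 μs.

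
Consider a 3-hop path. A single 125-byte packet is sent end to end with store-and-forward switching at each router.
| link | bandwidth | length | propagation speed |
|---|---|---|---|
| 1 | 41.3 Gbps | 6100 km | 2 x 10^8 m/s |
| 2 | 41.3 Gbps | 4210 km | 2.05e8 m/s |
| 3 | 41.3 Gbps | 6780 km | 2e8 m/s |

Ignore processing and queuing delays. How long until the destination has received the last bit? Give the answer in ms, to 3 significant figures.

L = 125 × 8 = 1000 bits.
Transmission delay per hop = L/R = 1000/41300000000 = 2.42131e-05 ms; 3 hops → 7.26392e-05 ms.
Propagation delays (d/s per hop): 30.5, 20.5366, 33.9 ms; sum = 84.9366 ms.
End-to-end = 84.9 ms.

84.9 ms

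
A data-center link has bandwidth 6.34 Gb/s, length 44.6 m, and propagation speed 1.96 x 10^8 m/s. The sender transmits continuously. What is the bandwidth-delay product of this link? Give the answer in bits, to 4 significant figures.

Propagation delay = 44.6 / 196000000 = 2.27551e-07 s.
BDP = R × t_prop = 6340000000 × 2.27551e-07 = 1442.67 bits.

1443 bits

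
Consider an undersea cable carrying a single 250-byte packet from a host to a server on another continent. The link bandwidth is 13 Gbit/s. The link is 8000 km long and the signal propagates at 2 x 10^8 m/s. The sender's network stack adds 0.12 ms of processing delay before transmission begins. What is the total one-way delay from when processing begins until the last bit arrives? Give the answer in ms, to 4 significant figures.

L = 250 × 8 = 2000 bits.
Transmission delay = L/R = 2000 / 13000000000 = 0.000153846 ms.
Propagation delay = d/s = 8000000 m / 200000000 m/s = 40 ms.
Plus processing delay 0.12 ms = 0.12 ms.
Total = 40.12 ms.

40.12 ms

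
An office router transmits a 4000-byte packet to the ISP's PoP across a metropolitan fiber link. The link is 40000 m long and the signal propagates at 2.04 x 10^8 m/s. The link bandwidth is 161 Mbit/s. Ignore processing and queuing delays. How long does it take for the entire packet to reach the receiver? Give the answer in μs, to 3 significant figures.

395 μs

L = 4000 × 8 = 32000 bits.
Transmission delay = L/R = 32000 / 161000000 = 198.758 μs.
Propagation delay = d/s = 40000 m / 204000000 m/s = 196.078 μs.
Total = 395 μs.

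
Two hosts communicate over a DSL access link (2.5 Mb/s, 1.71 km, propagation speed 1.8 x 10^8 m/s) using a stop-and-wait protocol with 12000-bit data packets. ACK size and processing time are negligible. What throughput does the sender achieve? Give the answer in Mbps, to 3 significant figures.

t_tx = L/R = 12000/2500000 = 0.0048 s.
t_prop = 1710/180000000 = 9.5e-06 s; RTT = 1.9e-05 s.
Cycle = t_tx + RTT = 0.004819 s.
Throughput = L / cycle = 12000 / 0.004819 = 2.49 Mbps.

2.49 Mbps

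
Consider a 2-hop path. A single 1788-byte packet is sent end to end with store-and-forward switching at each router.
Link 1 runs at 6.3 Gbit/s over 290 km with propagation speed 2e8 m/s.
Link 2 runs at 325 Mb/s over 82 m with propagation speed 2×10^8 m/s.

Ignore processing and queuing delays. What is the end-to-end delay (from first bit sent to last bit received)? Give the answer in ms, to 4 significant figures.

1.497 ms

L = 1788 × 8 = 14304 bits.
Transmission delays (L/R per hop): 0.00227048, 0.0440123 ms; sum = 0.0462828 ms.
Propagation delays (d/s per hop): 1.45, 0.00041 ms; sum = 1.45041 ms.
End-to-end = 1.497 ms.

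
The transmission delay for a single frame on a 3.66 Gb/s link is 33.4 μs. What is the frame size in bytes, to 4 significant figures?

L = R × t_tx = 3660000000 b/s × 3.34e-05 s = 122244 bits.
In bytes: 122244 / 8 = 15280 bytes.

15280 bytes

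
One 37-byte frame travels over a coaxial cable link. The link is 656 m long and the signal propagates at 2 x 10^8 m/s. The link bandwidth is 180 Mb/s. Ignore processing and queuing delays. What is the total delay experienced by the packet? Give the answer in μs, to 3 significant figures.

4.92 μs

L = 37 × 8 = 296 bits.
Transmission delay = L/R = 296 / 180000000 = 1.64444 μs.
Propagation delay = d/s = 656 m / 200000000 m/s = 3.28 μs.
Total = 4.92 μs.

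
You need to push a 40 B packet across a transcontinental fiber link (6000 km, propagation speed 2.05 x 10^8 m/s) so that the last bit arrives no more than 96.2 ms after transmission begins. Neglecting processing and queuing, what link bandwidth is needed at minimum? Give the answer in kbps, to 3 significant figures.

4.78 kbps

L = 320 bits.
Propagation delay = 6000000 / 2.05e+08 = 29.2683 ms.
Transmission budget = 96.2 − 29.2683 = 66.9317 ms.
R ≥ L / t_tx = 320 bits / 0.0669317 s = 4.78 kbps.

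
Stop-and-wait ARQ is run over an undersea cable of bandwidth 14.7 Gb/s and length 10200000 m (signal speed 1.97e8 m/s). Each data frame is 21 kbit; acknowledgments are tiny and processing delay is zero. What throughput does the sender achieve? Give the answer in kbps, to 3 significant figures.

203 kbps

t_tx = L/R = 21000/14700000000 = 1.42857e-06 s.
t_prop = 10200000/197000000 = 0.0517766 s; RTT = 0.103553 s.
Cycle = t_tx + RTT = 0.103555 s.
Throughput = L / cycle = 21000 / 0.103555 = 203 kbps.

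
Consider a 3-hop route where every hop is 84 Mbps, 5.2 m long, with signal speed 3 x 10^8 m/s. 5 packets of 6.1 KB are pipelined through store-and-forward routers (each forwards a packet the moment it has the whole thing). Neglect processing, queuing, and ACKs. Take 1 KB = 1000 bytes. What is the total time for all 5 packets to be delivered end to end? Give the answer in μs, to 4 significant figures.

Per-hop transmission t_tx = L/R = 48800/84000000 = 580.952 μs.
Per-hop propagation t_prop = 5.2/300000000 = 0.0173333 μs.
Pipeline fill: first packet needs 3·t_tx to clear all hops; remaining 4 packets each add one t_tx.
Total = (3+5-1)·t_tx + 3·t_prop = 7·580.952 + 3·0.0173333 = 4067 μs.

4067 μs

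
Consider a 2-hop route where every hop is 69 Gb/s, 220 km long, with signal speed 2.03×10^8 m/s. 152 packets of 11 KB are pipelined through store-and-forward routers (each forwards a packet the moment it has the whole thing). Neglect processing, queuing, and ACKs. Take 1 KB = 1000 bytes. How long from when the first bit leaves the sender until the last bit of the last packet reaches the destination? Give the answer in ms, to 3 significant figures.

Per-hop transmission t_tx = L/R = 88000/69000000000 = 0.00127536 ms.
Per-hop propagation t_prop = 220000/2.03e+08 = 1.08374 ms.
Pipeline fill: first packet needs 2·t_tx to clear all hops; remaining 151 packets each add one t_tx.
Total = (2+152-1)·t_tx + 2·t_prop = 153·0.00127536 + 2·1.08374 = 2.36 ms.

2.36 ms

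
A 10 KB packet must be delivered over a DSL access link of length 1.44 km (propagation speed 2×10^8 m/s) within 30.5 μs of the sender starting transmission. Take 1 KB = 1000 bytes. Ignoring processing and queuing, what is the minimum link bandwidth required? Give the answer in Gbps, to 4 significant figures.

L = 80000 bits.
Propagation delay = 1440 / 200000000 = 7.2 μs.
Transmission budget = 30.5 − 7.2 = 23.3 μs.
R ≥ L / t_tx = 80000 bits / 2.33e-05 s = 3.433 Gbps.

3.433 Gbps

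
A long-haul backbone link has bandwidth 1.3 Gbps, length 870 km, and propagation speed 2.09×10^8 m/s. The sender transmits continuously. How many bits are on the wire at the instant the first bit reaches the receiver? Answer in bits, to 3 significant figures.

5410000 bits

Propagation delay = 870000 / 209000000 = 0.00416268 s.
BDP = R × t_prop = 1300000000 × 0.00416268 = 5411480 bits.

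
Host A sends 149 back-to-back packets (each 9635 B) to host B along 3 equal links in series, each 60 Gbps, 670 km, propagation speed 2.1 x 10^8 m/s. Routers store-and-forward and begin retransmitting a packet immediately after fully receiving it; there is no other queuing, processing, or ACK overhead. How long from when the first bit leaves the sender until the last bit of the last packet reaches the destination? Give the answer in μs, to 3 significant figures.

9770 μs

Per-hop transmission t_tx = L/R = 77080/60000000000 = 1.28467 μs.
Per-hop propagation t_prop = 670000/210000000 = 3190.48 μs.
Pipeline fill: first packet needs 3·t_tx to clear all hops; remaining 148 packets each add one t_tx.
Total = (3+149-1)·t_tx + 3·t_prop = 151·1.28467 + 3·3190.48 = 9770 μs.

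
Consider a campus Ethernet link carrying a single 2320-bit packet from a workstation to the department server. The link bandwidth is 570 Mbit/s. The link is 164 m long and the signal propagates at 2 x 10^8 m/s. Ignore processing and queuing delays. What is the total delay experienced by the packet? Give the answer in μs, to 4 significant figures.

4.890 μs

Transmission delay = L/R = 2320 / 570000000 = 4.07018 μs.
Propagation delay = d/s = 164 m / 200000000 m/s = 0.82 μs.
Total = 4.890 μs.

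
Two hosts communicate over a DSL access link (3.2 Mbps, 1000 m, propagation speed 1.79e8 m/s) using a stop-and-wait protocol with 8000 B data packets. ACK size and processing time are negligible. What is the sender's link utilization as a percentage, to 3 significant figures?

99.9 %

t_tx = L/R = 64000/3200000 = 0.02 s.
t_prop = 1000/179000000 = 5.58659e-06 s; RTT = 1.11732e-05 s.
Cycle = t_tx + RTT = 0.0200112 s.
Utilization = t_tx / cycle = 0.02/0.0200112 = 99.9 %.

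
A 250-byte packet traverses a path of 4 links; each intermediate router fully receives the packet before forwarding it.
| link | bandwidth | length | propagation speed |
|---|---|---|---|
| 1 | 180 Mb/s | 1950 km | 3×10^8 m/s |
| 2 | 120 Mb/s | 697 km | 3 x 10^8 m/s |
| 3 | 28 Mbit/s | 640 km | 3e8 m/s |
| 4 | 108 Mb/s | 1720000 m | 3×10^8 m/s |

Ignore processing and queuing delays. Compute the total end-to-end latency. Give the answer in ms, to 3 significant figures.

L = 250 × 8 = 2000 bits.
Transmission delays (L/R per hop): 0.0111111, 0.0166667, 0.0714286, 0.0185185 ms; sum = 0.117725 ms.
Propagation delays (d/s per hop): 6.5, 2.32333, 2.13333, 5.73333 ms; sum = 16.69 ms.
End-to-end = 16.8 ms.

16.8 ms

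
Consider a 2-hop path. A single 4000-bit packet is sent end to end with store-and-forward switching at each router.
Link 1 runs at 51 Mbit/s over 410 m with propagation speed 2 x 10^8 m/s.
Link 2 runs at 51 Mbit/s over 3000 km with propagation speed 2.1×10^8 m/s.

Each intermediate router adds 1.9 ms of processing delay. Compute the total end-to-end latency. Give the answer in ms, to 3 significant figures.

Transmission delay per hop = L/R = 4000/51000000 = 0.0784314 ms; 2 hops → 0.156863 ms.
Propagation delays (d/s per hop): 0.00205, 14.2857 ms; sum = 14.2878 ms.
Processing at 1 router(s): 1 × 1.9 ms = 1.9 ms.
End-to-end = 16.3 ms.

16.3 ms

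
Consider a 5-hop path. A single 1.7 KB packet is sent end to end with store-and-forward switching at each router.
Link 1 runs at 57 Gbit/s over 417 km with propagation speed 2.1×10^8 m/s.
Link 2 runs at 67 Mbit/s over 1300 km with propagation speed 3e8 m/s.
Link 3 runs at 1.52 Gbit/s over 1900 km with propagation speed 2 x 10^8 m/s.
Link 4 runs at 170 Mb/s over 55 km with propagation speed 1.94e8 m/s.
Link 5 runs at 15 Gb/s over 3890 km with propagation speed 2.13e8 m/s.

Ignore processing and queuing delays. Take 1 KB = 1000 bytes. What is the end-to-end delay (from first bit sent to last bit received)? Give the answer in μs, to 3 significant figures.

34700 μs

L = 13600 bits.
Transmission delays (L/R per hop): 0.238596, 202.985, 8.94737, 80, 0.906667 μs; sum = 293.078 μs.
Propagation delays (d/s per hop): 1985.71, 4333.33, 9500, 283.505, 18262.9 μs; sum = 34365.5 μs.
End-to-end = 34700 μs.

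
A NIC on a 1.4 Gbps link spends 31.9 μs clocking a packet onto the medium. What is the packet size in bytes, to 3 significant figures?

L = R × t_tx = 1400000000 b/s × 3.19e-05 s = 44660 bits.
In bytes: 44660 / 8 = 5580 bytes.

5580 bytes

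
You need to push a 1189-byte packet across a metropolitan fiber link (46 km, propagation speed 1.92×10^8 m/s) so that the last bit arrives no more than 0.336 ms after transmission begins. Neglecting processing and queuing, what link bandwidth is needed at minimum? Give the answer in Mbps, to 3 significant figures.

98.7 Mbps

L = 9512 bits.
Propagation delay = 46000 / 192000000 = 0.239583 ms.
Transmission budget = 0.336 − 0.239583 = 0.0964167 ms.
R ≥ L / t_tx = 9512 bits / 9.64167e-05 s = 98.7 Mbps.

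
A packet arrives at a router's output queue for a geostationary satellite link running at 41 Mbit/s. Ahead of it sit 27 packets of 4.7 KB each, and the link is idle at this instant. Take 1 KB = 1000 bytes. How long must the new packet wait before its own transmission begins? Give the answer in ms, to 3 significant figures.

Each queued packet: L/R = 37600/41000000 = 0.917073 ms.
27 queued → 24.761 ms.
Queuing delay = 24.8 ms.

24.8 ms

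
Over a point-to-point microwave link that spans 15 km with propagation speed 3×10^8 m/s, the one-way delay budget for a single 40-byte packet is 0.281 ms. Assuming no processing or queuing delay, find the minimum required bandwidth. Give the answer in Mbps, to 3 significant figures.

1.39 Mbps

L = 320 bits.
Propagation delay = 15000 / 300000000 = 0.05 ms.
Transmission budget = 0.281 − 0.05 = 0.231 ms.
R ≥ L / t_tx = 320 bits / 0.000231 s = 1.39 Mbps.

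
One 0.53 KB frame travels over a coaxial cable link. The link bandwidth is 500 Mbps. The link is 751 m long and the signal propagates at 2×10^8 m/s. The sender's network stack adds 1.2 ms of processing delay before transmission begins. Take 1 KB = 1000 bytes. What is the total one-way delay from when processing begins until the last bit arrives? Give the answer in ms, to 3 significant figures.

L = 4240 bits.
Transmission delay = L/R = 4240 / 500000000 = 0.00848 ms.
Propagation delay = d/s = 751 m / 200000000 m/s = 0.003755 ms.
Plus processing delay 1.2 ms = 1.2 ms.
Total = 1.21 ms.

1.21 ms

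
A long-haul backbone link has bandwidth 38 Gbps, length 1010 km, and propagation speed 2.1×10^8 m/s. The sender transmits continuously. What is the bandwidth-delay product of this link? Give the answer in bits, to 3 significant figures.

Propagation delay = 1010000 / 210000000 = 0.00480952 s.
BDP = R × t_prop = 38000000000 × 0.00480952 = 182762000 bits.

183000000 bits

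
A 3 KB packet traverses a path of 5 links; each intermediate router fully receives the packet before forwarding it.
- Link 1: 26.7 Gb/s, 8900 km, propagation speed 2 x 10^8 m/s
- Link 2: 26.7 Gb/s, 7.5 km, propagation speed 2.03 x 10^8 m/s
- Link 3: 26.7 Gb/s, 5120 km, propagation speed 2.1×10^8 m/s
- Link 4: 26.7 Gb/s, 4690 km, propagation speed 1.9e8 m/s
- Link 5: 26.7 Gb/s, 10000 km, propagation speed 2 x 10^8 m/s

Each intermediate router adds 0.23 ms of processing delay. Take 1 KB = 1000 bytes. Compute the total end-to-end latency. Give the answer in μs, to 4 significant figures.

144500 μs

L = 24000 bits.
Transmission delay per hop = L/R = 24000/26700000000 = 0.898876 μs; 5 hops → 4.49438 μs.
Propagation delays (d/s per hop): 44500, 36.9458, 24381, 24684.2, 50000 μs; sum = 143602 μs.
Processing at 4 router(s): 4 × 0.23 ms = 920 μs.
End-to-end = 144500 μs.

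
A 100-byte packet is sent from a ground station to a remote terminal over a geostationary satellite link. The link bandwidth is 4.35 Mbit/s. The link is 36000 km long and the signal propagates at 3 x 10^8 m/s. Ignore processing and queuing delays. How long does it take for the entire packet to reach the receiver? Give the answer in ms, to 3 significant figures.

120 ms

L = 100 × 8 = 800 bits.
Transmission delay = L/R = 800 / 4350000 = 0.183908 ms.
Propagation delay = d/s = 36000000 m / 300000000 m/s = 120 ms.
Total = 120 ms.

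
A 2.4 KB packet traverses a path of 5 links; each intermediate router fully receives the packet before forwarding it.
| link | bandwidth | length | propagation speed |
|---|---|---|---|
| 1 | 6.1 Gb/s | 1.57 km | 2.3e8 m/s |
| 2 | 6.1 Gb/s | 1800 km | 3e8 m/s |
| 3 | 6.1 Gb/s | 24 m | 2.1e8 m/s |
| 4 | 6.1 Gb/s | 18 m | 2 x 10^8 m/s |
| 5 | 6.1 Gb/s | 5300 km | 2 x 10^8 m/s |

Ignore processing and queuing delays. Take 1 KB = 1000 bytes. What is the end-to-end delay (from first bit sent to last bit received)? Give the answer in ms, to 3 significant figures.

32.5 ms

L = 19200 bits.
Transmission delay per hop = L/R = 19200/6100000000 = 0.00314754 ms; 5 hops → 0.0157377 ms.
Propagation delays (d/s per hop): 0.00682609, 6, 0.000114286, 9e-05, 26.5 ms; sum = 32.507 ms.
End-to-end = 32.5 ms.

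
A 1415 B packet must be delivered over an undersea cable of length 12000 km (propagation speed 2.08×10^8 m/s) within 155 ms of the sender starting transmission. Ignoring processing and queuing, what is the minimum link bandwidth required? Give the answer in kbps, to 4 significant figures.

L = 11320 bits.
Propagation delay = 12000000 / 208000000 = 57.6923 ms.
Transmission budget = 155 − 57.6923 = 97.3077 ms.
R ≥ L / t_tx = 11320 bits / 0.0973077 s = 116.3 kbps.

116.3 kbps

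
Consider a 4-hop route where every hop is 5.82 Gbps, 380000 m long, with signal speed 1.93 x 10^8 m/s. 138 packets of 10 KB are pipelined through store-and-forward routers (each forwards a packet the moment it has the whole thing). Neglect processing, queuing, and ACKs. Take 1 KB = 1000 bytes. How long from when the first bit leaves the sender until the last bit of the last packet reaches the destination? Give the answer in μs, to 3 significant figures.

Per-hop transmission t_tx = L/R = 80000/5820000000 = 13.7457 μs.
Per-hop propagation t_prop = 380000/193000000 = 1968.91 μs.
Pipeline fill: first packet needs 4·t_tx to clear all hops; remaining 137 packets each add one t_tx.
Total = (4+138-1)·t_tx + 4·t_prop = 141·13.7457 + 4·1968.91 = 9810 μs.

9810 μs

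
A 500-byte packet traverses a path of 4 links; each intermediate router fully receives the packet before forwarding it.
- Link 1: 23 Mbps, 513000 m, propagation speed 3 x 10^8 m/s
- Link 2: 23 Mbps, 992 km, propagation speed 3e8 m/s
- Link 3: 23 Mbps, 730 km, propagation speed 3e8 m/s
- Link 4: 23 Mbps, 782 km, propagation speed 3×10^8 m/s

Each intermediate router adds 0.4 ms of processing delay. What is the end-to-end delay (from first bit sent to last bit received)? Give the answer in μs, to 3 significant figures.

L = 500 × 8 = 4000 bits.
Transmission delay per hop = L/R = 4000/23000000 = 173.913 μs; 4 hops → 695.652 μs.
Propagation delays (d/s per hop): 1710, 3306.67, 2433.33, 2606.67 μs; sum = 10056.7 μs.
Processing at 3 router(s): 3 × 0.4 ms = 1200 μs.
End-to-end = 12000 μs.

12000 μs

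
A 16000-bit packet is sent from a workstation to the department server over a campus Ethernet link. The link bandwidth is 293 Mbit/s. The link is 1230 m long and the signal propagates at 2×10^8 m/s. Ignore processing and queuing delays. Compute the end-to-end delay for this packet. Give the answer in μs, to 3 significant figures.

Transmission delay = L/R = 16000 / 293000000 = 54.6075 μs.
Propagation delay = d/s = 1230 m / 200000000 m/s = 6.15 μs.
Total = 60.8 μs.

60.8 μs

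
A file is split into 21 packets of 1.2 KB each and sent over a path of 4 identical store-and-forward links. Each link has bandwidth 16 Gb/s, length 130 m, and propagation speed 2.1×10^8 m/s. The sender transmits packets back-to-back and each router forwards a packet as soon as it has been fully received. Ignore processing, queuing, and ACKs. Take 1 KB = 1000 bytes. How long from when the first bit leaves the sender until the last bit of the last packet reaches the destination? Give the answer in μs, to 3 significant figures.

16.9 μs

Per-hop transmission t_tx = L/R = 9600/16000000000 = 0.6 μs.
Per-hop propagation t_prop = 130/210000000 = 0.619048 μs.
Pipeline fill: first packet needs 4·t_tx to clear all hops; remaining 20 packets each add one t_tx.
Total = (4+21-1)·t_tx + 4·t_prop = 24·0.6 + 4·0.619048 = 16.9 μs.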